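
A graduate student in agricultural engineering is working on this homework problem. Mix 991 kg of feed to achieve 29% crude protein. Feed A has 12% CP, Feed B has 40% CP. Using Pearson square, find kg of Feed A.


parts_A = CP_b - target = 40 - 29 = 11
parts_B = target - CP_a = 29 - 12 = 17
total_parts = 11 + 17 = 28
Feed A = 991 * 11 / 28 = 389.32 kg
Feed B = 991 * 17 / 28 = 601.68 kg

389.32 kg


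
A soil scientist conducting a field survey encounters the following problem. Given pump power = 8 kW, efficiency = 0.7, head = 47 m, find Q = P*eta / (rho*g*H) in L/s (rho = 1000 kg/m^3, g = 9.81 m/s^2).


Q = (P * 1000 * eta) / (rho * g * H)
  = (8 * 1000 * 0.7) / (1000 * 9.81 * 47)
  = 5600 / 461070
  = 0.01215 m^3/s = 12.15 L/s


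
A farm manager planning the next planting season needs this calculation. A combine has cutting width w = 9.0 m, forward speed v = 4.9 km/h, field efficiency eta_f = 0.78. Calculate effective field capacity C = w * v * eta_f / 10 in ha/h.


C = w * v * eta_f / 10
  = 9.0 * 4.9 * 0.78 / 10
  = 34.40 / 10
  = 3.44 ha/h


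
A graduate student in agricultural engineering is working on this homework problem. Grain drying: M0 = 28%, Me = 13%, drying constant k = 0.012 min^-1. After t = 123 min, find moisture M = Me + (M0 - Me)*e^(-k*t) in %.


M = Me + (M0 - Me) * e^(-k*t)
  = 13 + (28 - 13) * e^(-0.012*123)
  = 13 + 15 * e^(-1.476)
  = 13 + 15 * 0.22855
  = 13 + 3.4283
  = 16.43%


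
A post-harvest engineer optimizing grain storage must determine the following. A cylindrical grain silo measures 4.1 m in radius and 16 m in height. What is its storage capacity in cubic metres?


V = pi * r^2 * h
  = pi * 4.1^2 * 16
  = pi * 16.81 * 16
  = 844.96 m^3


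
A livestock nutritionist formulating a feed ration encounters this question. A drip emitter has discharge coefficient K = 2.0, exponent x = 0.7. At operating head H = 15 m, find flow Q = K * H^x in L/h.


Q = K * H^x
  = 2.0 * 15^0.7
  = 2.0 * 6.6568
  = 13.31 L/h


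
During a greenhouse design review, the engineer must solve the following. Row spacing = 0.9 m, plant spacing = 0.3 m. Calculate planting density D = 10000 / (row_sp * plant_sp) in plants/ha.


D = 10000 / (row_sp * plant_sp)
  = 10000 / (0.9 * 0.3)
  = 10000 / 0.2700
  = 37037.04 plants/ha


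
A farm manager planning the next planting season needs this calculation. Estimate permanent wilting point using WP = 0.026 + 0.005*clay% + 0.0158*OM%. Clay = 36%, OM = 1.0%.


WP = 0.026 + 0.005*36 + 0.0158*1.0
   = 0.026 + 0.1800 + 0.0158
   = 0.2218


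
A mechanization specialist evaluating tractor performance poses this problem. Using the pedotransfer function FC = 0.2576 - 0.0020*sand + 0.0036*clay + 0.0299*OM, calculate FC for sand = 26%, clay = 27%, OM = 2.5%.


FC = 0.2576 - 0.0020*26 + 0.0036*27 + 0.0299*2.5
   = 0.2576 - 0.0520 + 0.0972 + 0.0748
   = 0.3776


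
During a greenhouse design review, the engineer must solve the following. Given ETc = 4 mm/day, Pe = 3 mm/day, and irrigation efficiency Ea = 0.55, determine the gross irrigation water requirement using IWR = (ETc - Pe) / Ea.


IWR = (ETc - Pe) / Ea
    = (4 - 3) / 0.55
    = 1 / 0.55
    = 1.82 mm/day


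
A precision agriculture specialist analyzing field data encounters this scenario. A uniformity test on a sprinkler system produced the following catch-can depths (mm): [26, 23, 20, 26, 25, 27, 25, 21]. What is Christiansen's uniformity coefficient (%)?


xbar = 193 / 8 = 24.125
sum|xi - xbar| = 16.750
CU = 100 * (1 - 16.750 / (8 * 24.125))
   = 100 * (1 - 0.0868)
   = 91.32%


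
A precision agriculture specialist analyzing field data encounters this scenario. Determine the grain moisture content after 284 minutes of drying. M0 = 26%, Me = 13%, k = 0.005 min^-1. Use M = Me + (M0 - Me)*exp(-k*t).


M = Me + (M0 - Me) * e^(-k*t)
  = 13 + (26 - 13) * e^(-0.005*284)
  = 13 + 13 * e^(-1.420)
  = 13 + 13 * 0.24171
  = 13 + 3.1423
  = 16.14%


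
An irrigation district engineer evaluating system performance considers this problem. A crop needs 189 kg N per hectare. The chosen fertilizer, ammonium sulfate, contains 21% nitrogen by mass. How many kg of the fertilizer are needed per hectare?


Rate = N_required / (N_content / 100)
     = 189 / (21 / 100)
     = 189 / 0.21
     = 900 kg/ha


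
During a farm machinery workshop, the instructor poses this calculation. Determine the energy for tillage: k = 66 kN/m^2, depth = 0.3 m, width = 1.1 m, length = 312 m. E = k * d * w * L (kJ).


E = k * d * w * L
  = 66 * 0.3 * 1.1 * 312
  = 6795.36 kJ


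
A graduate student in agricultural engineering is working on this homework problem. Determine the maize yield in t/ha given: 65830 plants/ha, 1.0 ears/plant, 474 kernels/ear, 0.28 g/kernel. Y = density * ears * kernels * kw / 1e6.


Y = density * ears * kernels * kw
  = 65830 * 1.0 * 474 * 0.28 g/ha
  = 8736957.60 g/ha
  = 8736.96 kg/ha = 8.74 t/ha


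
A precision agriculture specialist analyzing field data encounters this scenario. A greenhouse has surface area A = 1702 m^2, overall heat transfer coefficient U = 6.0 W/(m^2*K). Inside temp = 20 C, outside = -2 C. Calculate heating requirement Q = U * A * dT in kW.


dT = 20 - (-2) = 22 K
Q = U * A * dT
  = 6.0 * 1702 * 22
  = 224664 W = 224.66 kW


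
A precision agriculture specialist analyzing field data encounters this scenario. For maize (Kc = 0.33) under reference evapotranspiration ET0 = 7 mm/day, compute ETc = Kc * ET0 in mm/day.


ETc = Kc * ET0
    = 0.33 * 7
    = 2.31 mm/day


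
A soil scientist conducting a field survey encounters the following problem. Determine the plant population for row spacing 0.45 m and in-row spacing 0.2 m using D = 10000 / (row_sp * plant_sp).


D = 10000 / (row_sp * plant_sp)
  = 10000 / (0.45 * 0.2)
  = 10000 / 0.0900
  = 111111.11 plants/ha


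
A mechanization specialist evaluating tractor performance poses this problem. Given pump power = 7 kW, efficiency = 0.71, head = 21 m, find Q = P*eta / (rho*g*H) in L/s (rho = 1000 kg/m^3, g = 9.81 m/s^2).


Q = (P * 1000 * eta) / (rho * g * H)
  = (7 * 1000 * 0.71) / (1000 * 9.81 * 21)
  = 4970 / 206010
  = 0.02413 m^3/s = 24.13 L/s


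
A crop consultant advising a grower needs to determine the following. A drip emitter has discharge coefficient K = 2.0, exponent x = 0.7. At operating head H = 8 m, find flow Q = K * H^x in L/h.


Q = K * H^x
  = 2.0 * 8^0.7
  = 2.0 * 4.2871
  = 8.57 L/h


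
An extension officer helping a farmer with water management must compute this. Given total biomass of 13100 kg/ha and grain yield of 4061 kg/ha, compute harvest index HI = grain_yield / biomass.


HI = grain_yield / biomass
   = 4061 / 13100
   = 0.31


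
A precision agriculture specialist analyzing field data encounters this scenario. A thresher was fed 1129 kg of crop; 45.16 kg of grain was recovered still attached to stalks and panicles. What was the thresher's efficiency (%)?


eta = (total - unthreshed) / total * 100
    = (1129 - 45.16) / 1129 * 100
    = 1083.84 / 1129 * 100
    = 96%


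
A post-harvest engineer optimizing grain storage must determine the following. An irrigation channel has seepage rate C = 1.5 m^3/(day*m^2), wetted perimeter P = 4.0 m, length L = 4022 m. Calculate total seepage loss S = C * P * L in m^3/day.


S = C * P * L
  = 1.5 * 4.0 * 4022
  = 24132 m^3/day


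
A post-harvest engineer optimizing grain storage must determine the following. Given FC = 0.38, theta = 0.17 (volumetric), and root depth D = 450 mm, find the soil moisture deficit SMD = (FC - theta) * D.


SMD = (FC - theta) * D
    = (0.38 - 0.17) * 450
    = 0.210 * 450
    = 94.50 mm


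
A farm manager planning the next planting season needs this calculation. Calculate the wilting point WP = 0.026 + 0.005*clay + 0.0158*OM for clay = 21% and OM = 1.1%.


WP = 0.026 + 0.005*21 + 0.0158*1.1
   = 0.026 + 0.1050 + 0.0174
   = 0.1484


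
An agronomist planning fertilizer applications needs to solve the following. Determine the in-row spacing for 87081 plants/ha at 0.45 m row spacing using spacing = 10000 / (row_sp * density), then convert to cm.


spacing = 10000 / (row_sp * density)
        = 10000 / (0.45 * 87081)
        = 10000 / 39186.45
        = 0.25519 m = 25.52 cm


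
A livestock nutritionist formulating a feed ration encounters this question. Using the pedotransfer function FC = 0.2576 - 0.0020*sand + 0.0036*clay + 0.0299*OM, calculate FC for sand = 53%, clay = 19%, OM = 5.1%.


FC = 0.2576 - 0.0020*53 + 0.0036*19 + 0.0299*5.1
   = 0.2576 - 0.1060 + 0.0684 + 0.1525
   = 0.3725


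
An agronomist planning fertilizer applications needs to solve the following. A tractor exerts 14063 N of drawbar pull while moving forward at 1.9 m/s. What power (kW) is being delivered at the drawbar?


P = F * v / 1000
  = 14063 * 1.9 / 1000
  = 26719.70 / 1000
  = 26.72 kW


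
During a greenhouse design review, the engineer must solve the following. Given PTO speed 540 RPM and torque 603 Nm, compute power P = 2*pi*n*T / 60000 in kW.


P = 2*pi*n*T / 60000
  = 2*pi * 540 * 603 / 60000
  = 2045930.80 / 60000
  = 34.10 kW


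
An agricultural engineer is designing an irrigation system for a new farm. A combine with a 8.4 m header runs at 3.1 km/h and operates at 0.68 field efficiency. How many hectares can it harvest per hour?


C = w * v * eta_f / 10
  = 8.4 * 3.1 * 0.68 / 10
  = 17.71 / 10
  = 1.77 ha/h


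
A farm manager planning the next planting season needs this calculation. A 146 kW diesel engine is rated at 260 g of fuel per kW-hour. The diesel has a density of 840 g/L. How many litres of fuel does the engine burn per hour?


FC = P * BSFC / rho_fuel
   = 146 * 260 / 840
   = 37960 / 840
   = 45.19 L/h


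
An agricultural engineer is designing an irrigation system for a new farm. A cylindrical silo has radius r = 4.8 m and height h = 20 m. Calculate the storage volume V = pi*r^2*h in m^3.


V = pi * r^2 * h
  = pi * 4.8^2 * 20
  = pi * 23.04 * 20
  = 1447.65 m^3


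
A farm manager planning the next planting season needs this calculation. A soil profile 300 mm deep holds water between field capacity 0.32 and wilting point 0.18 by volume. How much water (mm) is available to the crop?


AW = (FC - WP) * D
   = (0.32 - 0.18) * 300
   = 0.14 * 300
   = 42 mm


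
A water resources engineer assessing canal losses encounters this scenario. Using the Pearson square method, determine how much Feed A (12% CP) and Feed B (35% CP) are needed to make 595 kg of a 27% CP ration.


parts_A = CP_b - target = 35 - 27 = 8
parts_B = target - CP_a = 27 - 12 = 15
total_parts = 8 + 15 = 23
Feed A = 595 * 8 / 23 = 206.96 kg
Feed B = 595 * 15 / 23 = 388.04 kg

206.96 kg


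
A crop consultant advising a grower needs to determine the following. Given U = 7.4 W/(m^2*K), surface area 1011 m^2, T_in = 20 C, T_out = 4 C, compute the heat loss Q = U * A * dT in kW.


dT = 20 - (4) = 16 K
Q = U * A * dT
  = 7.4 * 1011 * 16
  = 119702.40 W = 119.70 kW


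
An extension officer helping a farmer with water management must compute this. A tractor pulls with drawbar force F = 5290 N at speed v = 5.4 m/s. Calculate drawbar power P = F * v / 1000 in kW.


P = F * v / 1000
  = 5290 * 5.4 / 1000
  = 28566 / 1000
  = 28.57 kW


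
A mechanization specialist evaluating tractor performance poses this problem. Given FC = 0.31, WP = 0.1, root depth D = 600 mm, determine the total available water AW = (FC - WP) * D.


AW = (FC - WP) * D
   = (0.31 - 0.1) * 600
   = 0.21 * 600
   = 126 mm


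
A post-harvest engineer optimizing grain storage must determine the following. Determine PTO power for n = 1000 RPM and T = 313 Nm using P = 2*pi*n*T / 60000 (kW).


P = 2*pi*n*T / 60000
  = 2*pi * 1000 * 313 / 60000
  = 1966637.00 / 60000
  = 32.78 kW


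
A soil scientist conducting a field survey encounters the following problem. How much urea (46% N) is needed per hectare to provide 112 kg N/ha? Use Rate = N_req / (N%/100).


Rate = N_required / (N_content / 100)
     = 112 / (46 / 100)
     = 112 / 0.46
     = 243.48 kg/ha


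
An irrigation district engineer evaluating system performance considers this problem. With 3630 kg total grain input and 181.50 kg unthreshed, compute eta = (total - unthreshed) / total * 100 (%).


eta = (total - unthreshed) / total * 100
    = (3630 - 181.50) / 3630 * 100
    = 3448.50 / 3630 * 100
    = 95%


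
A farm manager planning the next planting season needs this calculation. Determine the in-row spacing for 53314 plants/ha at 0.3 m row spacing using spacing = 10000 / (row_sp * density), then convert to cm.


spacing = 10000 / (row_sp * density)
        = 10000 / (0.3 * 53314)
        = 10000 / 15994.20
        = 0.62523 m = 62.52 cm


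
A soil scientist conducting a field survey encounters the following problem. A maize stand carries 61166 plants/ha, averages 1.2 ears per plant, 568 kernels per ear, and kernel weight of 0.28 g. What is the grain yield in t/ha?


Y = density * ears * kernels * kw
  = 61166 * 1.2 * 568 * 0.28 g/ha
  = 11673408.77 g/ha
  = 11673.41 kg/ha = 11.67 t/ha


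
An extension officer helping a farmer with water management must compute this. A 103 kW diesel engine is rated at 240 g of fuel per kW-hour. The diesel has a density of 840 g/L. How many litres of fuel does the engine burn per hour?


FC = P * BSFC / rho_fuel
   = 103 * 240 / 840
   = 24720 / 840
   = 29.43 L/h


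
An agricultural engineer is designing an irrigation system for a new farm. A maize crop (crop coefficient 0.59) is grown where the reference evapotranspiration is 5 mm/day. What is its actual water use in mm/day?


ETc = Kc * ET0
    = 0.59 * 5
    = 2.95 mm/day


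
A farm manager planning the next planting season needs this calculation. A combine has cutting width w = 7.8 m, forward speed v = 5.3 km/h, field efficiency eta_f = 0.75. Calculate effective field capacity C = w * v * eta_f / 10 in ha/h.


C = w * v * eta_f / 10
  = 7.8 * 5.3 * 0.75 / 10
  = 31.01 / 10
  = 3.10 ha/h


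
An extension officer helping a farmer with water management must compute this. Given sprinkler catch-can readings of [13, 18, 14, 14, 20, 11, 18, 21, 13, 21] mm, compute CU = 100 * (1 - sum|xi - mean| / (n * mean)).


xbar = 163 / 10 = 16.300
sum|xi - xbar| = 33
CU = 100 * (1 - 33 / (10 * 16.300))
   = 100 * (1 - 0.2025)
   = 79.75%


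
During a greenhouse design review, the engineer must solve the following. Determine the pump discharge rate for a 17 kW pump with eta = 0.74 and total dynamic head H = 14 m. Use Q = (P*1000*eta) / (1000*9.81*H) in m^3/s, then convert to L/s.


Q = (P * 1000 * eta) / (rho * g * H)
  = (17 * 1000 * 0.74) / (1000 * 9.81 * 14)
  = 12580 / 137340
  = 0.09160 m^3/s = 91.60 L/s


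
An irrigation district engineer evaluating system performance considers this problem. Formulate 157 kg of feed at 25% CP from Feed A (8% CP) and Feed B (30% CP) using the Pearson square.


parts_A = CP_b - target = 30 - 25 = 5
parts_B = target - CP_a = 25 - 8 = 17
total_parts = 5 + 17 = 22
Feed A = 157 * 5 / 22 = 35.68 kg
Feed B = 157 * 17 / 22 = 121.32 kg

35.68 kg


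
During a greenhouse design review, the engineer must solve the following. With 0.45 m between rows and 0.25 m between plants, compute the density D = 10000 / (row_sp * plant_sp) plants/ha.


D = 10000 / (row_sp * plant_sp)
  = 10000 / (0.45 * 0.25)
  = 10000 / 0.1125
  = 88888.89 plants/ha


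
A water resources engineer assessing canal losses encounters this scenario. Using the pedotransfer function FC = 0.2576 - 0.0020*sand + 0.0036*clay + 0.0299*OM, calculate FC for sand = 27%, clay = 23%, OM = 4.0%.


FC = 0.2576 - 0.0020*27 + 0.0036*23 + 0.0299*4.0
   = 0.2576 - 0.0540 + 0.0828 + 0.1196
   = 0.4060


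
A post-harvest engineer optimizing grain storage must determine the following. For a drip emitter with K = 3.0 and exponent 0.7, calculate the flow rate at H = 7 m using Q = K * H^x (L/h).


Q = K * H^x
  = 3.0 * 7^0.7
  = 3.0 * 3.9045
  = 11.71 L/h


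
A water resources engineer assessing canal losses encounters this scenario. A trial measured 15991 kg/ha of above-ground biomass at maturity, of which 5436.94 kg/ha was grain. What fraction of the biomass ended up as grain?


HI = grain_yield / biomass
   = 5436.94 / 15991
   = 0.34


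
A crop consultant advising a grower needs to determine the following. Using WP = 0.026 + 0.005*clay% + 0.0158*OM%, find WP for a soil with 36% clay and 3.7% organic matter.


WP = 0.026 + 0.005*36 + 0.0158*3.7
   = 0.026 + 0.1800 + 0.0585
   = 0.2645


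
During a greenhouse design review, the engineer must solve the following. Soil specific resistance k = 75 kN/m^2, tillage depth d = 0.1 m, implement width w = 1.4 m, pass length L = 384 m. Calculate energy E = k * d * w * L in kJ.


E = k * d * w * L
  = 75 * 0.1 * 1.4 * 384
  = 4032 kJ


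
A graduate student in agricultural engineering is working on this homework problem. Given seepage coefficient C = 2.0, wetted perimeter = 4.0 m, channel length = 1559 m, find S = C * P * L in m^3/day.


S = C * P * L
  = 2.0 * 4.0 * 1559
  = 12472 m^3/day


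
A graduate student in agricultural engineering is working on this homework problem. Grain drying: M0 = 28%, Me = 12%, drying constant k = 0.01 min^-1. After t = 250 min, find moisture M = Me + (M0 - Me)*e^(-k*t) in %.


M = Me + (M0 - Me) * e^(-k*t)
  = 12 + (28 - 12) * e^(-0.01*250)
  = 12 + 16 * e^(-2.500)
  = 12 + 16 * 0.08208
  = 12 + 1.3134
  = 13.31%


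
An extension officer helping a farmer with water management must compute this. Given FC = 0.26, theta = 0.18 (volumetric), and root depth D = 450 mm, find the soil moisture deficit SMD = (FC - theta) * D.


SMD = (FC - theta) * D
    = (0.26 - 0.18) * 450
    = 0.080 * 450
    = 36 mm


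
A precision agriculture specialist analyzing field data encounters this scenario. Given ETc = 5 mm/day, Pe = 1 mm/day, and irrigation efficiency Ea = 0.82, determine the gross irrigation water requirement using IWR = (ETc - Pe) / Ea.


IWR = (ETc - Pe) / Ea
    = (5 - 1) / 0.82
    = 4 / 0.82
    = 4.88 mm/day


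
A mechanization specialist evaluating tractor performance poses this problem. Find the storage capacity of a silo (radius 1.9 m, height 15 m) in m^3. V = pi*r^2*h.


V = pi * r^2 * h
  = pi * 1.9^2 * 15
  = pi * 3.61 * 15
  = 170.12 m^3


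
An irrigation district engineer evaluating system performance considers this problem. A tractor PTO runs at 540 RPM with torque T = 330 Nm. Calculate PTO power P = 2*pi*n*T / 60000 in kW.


P = 2*pi*n*T / 60000
  = 2*pi * 540 * 330 / 60000
  = 1119663.62 / 60000
  = 18.66 kW


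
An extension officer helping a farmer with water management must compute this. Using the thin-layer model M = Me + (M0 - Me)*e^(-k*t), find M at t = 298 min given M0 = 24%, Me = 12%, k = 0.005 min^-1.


M = Me + (M0 - Me) * e^(-k*t)
  = 12 + (24 - 12) * e^(-0.005*298)
  = 12 + 12 * e^(-1.490)
  = 12 + 12 * 0.22537
  = 12 + 2.7045
  = 14.70%


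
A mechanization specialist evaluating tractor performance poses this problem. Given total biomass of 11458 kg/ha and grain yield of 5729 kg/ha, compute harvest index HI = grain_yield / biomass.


HI = grain_yield / biomass
   = 5729 / 11458
   = 0.50


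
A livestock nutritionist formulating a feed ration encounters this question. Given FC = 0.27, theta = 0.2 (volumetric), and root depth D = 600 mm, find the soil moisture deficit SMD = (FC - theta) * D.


SMD = (FC - theta) * D
    = (0.27 - 0.2) * 600
    = 0.070 * 600
    = 42 mm


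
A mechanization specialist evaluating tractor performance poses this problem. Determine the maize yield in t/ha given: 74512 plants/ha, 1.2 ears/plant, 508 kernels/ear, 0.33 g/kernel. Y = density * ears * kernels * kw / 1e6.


Y = density * ears * kernels * kw
  = 74512 * 1.2 * 508 * 0.33 g/ha
  = 14989430.02 g/ha
  = 14989.43 kg/ha = 14.99 t/ha


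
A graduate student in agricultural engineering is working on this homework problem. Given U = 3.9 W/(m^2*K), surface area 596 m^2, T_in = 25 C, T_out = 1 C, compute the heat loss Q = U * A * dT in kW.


dT = 25 - (1) = 24 K
Q = U * A * dT
  = 3.9 * 596 * 24
  = 55785.60 W = 55.79 kW


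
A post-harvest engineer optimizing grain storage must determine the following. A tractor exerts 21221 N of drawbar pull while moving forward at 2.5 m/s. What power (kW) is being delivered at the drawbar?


P = F * v / 1000
  = 21221 * 2.5 / 1000
  = 53052.50 / 1000
  = 53.05 kW


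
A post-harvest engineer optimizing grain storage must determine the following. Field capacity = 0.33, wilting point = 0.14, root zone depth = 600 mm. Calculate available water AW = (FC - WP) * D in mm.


AW = (FC - WP) * D
   = (0.33 - 0.14) * 600
   = 0.19 * 600
   = 114 mm


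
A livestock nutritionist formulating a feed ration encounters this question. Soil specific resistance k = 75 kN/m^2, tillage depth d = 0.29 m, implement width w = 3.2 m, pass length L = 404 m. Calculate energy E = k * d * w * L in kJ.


E = k * d * w * L
  = 75 * 0.29 * 3.2 * 404
  = 28118.40 kJ


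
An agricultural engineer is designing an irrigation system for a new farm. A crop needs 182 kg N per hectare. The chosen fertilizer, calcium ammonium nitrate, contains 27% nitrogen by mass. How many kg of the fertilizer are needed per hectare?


Rate = N_required / (N_content / 100)
     = 182 / (27 / 100)
     = 182 / 0.27
     = 674.07 kg/ha


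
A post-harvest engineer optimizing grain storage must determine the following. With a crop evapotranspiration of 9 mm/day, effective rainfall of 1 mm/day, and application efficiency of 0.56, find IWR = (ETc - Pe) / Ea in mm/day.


IWR = (ETc - Pe) / Ea
    = (9 - 1) / 0.56
    = 8 / 0.56
    = 14.29 mm/day


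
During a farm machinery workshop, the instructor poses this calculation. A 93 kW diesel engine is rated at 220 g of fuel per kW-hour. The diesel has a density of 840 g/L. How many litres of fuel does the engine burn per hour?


FC = P * BSFC / rho_fuel
   = 93 * 220 / 840
   = 20460 / 840
   = 24.36 L/h


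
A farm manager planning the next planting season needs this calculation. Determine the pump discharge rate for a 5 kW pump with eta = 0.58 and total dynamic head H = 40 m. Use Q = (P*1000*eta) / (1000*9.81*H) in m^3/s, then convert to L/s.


Q = (P * 1000 * eta) / (rho * g * H)
  = (5 * 1000 * 0.58) / (1000 * 9.81 * 40)
  = 2900 / 392400
  = 0.00739 m^3/s = 7.39 L/s


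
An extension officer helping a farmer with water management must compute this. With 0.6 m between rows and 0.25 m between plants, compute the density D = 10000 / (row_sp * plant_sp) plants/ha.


D = 10000 / (row_sp * plant_sp)
  = 10000 / (0.6 * 0.25)
  = 10000 / 0.1500
  = 66666.67 plants/ha


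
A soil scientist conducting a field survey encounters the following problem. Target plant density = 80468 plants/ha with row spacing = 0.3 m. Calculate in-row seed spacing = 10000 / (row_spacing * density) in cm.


spacing = 10000 / (row_sp * density)
        = 10000 / (0.3 * 80468)
        = 10000 / 24140.40
        = 0.41424 m = 41.42 cm


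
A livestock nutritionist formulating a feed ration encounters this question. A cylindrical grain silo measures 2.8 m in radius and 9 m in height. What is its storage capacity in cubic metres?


V = pi * r^2 * h
  = pi * 2.8^2 * 9
  = pi * 7.84 * 9
  = 221.67 m^3


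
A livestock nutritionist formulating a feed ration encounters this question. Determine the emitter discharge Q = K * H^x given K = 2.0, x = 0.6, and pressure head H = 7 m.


Q = K * H^x
  = 2.0 * 7^0.6
  = 2.0 * 3.2141
  = 6.43 L/h


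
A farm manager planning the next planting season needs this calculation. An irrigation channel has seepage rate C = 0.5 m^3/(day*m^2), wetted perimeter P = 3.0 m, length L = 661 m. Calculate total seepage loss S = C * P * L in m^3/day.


S = C * P * L
  = 0.5 * 3.0 * 661
  = 991.50 m^3/day


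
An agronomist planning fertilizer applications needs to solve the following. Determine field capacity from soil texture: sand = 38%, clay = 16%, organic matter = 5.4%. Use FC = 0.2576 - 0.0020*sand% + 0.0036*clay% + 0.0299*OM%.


FC = 0.2576 - 0.0020*38 + 0.0036*16 + 0.0299*5.4
   = 0.2576 - 0.0760 + 0.0576 + 0.1615
   = 0.4007


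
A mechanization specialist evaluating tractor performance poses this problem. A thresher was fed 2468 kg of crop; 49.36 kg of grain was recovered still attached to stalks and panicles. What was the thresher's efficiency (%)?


eta = (total - unthreshed) / total * 100
    = (2468 - 49.36) / 2468 * 100
    = 2418.64 / 2468 * 100
    = 98%


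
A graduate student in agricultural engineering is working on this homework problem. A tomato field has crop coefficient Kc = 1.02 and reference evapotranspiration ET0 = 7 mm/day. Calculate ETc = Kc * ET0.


ETc = Kc * ET0
    = 1.02 * 7
    = 7.14 mm/day


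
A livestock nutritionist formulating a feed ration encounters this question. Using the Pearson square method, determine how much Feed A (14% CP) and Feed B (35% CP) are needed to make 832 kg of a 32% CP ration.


parts_A = CP_b - target = 35 - 32 = 3
parts_B = target - CP_a = 32 - 14 = 18
total_parts = 3 + 18 = 21
Feed A = 832 * 3 / 21 = 118.86 kg
Feed B = 832 * 18 / 21 = 713.14 kg

118.86 kg


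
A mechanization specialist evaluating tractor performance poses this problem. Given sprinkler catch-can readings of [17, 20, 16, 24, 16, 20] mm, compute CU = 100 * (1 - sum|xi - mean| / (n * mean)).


xbar = 113 / 6 = 18.833
sum|xi - xbar| = 15
CU = 100 * (1 - 15 / (6 * 18.833))
   = 100 * (1 - 0.1327)
   = 86.73%


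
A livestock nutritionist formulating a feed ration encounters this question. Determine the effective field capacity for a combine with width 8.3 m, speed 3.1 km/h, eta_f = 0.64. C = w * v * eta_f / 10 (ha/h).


C = w * v * eta_f / 10
  = 8.3 * 3.1 * 0.64 / 10
  = 16.47 / 10
  = 1.65 ha/h


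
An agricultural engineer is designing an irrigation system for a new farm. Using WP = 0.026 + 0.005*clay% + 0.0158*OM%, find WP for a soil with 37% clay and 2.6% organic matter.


WP = 0.026 + 0.005*37 + 0.0158*2.6
   = 0.026 + 0.1850 + 0.0411
   = 0.2521


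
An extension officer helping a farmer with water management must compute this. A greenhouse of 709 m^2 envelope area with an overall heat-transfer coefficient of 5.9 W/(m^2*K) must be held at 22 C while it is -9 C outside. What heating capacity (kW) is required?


dT = 22 - (-9) = 31 K
Q = U * A * dT
  = 5.9 * 709 * 31
  = 129676.10 W = 129.68 kW


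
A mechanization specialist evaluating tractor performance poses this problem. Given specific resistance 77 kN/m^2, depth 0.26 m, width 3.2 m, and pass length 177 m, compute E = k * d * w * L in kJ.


E = k * d * w * L
  = 77 * 0.26 * 3.2 * 177
  = 11339.33 kJ


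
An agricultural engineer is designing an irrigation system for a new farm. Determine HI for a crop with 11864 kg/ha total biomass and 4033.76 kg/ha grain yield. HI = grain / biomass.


HI = grain_yield / biomass
   = 4033.76 / 11864
   = 0.34


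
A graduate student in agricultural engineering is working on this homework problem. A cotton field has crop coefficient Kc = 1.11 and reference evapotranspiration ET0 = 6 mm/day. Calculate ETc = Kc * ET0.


ETc = Kc * ET0
    = 1.11 * 6
    = 6.66 mm/day


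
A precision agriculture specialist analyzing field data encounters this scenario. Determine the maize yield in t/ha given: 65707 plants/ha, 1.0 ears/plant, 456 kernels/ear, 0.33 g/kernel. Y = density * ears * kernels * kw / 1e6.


Y = density * ears * kernels * kw
  = 65707 * 1.0 * 456 * 0.33 g/ha
  = 9887589.36 g/ha
  = 9887.59 kg/ha = 9.89 t/ha


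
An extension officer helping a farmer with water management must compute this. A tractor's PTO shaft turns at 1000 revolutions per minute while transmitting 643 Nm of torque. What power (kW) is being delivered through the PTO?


P = 2*pi*n*T / 60000
  = 2*pi * 1000 * 643 / 60000
  = 4040088.15 / 60000
  = 67.33 kW


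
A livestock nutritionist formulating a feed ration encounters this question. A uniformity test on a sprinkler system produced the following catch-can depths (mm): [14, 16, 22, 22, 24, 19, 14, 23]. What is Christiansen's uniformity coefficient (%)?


xbar = 154 / 8 = 19.250
sum|xi - xbar| = 28
CU = 100 * (1 - 28 / (8 * 19.250))
   = 100 * (1 - 0.1818)
   = 81.82%


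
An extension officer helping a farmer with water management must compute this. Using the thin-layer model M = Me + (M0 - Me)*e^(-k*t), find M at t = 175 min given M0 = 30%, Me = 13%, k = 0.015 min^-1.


M = Me + (M0 - Me) * e^(-k*t)
  = 13 + (30 - 13) * e^(-0.015*175)
  = 13 + 17 * e^(-2.625)
  = 13 + 17 * 0.07244
  = 13 + 1.2315
  = 14.23%


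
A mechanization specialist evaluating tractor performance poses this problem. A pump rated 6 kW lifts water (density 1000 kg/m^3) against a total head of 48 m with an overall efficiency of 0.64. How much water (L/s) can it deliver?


Q = (P * 1000 * eta) / (rho * g * H)
  = (6 * 1000 * 0.64) / (1000 * 9.81 * 48)
  = 3840 / 470880
  = 0.00815 m^3/s = 8.15 L/s


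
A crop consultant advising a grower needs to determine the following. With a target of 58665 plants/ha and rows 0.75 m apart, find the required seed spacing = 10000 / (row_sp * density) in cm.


spacing = 10000 / (row_sp * density)
        = 10000 / (0.75 * 58665)
        = 10000 / 43998.75
        = 0.22728 m = 22.73 cm


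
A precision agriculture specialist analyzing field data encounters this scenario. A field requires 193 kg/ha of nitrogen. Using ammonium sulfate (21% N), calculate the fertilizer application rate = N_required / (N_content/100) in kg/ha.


Rate = N_required / (N_content / 100)
     = 193 / (21 / 100)
     = 193 / 0.21
     = 919.05 kg/ha


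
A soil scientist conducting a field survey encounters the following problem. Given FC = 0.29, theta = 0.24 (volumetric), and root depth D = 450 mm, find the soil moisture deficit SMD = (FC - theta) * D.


SMD = (FC - theta) * D
    = (0.29 - 0.24) * 450
    = 0.050 * 450
    = 22.50 mm


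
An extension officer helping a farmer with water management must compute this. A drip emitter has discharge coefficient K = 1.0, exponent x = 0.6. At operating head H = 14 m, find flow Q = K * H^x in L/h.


Q = K * H^x
  = 1.0 * 14^0.6
  = 1.0 * 4.8717
  = 4.87 L/h


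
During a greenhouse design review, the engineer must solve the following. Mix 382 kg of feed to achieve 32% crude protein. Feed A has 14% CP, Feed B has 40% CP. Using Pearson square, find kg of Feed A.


parts_A = CP_b - target = 40 - 32 = 8
parts_B = target - CP_a = 32 - 14 = 18
total_parts = 8 + 18 = 26
Feed A = 382 * 8 / 26 = 117.54 kg
Feed B = 382 * 18 / 26 = 264.46 kg

117.54 kg


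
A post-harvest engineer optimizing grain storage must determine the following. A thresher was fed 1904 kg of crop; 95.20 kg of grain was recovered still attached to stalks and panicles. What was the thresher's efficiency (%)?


eta = (total - unthreshed) / total * 100
    = (1904 - 95.20) / 1904 * 100
    = 1808.80 / 1904 * 100
    = 95%


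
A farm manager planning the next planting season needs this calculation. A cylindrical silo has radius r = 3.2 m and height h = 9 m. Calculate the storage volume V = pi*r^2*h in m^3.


V = pi * r^2 * h
  = pi * 3.2^2 * 9
  = pi * 10.24 * 9
  = 289.53 m^3


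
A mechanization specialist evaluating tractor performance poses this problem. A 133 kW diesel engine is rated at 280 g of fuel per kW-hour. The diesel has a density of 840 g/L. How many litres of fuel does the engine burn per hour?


FC = P * BSFC / rho_fuel
   = 133 * 280 / 840
   = 37240 / 840
   = 44.33 L/h


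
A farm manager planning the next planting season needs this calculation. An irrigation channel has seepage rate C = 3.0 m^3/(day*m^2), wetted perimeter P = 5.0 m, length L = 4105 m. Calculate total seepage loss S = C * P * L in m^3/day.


S = C * P * L
  = 3.0 * 5.0 * 4105
  = 61575 m^3/day


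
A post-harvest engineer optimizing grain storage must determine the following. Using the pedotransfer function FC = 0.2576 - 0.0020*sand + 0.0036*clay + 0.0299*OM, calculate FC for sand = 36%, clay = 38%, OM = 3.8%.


FC = 0.2576 - 0.0020*36 + 0.0036*38 + 0.0299*3.8
   = 0.2576 - 0.0720 + 0.1368 + 0.1136
   = 0.4360


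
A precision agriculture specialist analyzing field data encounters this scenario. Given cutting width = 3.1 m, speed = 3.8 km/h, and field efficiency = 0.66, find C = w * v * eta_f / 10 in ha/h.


C = w * v * eta_f / 10
  = 3.1 * 3.8 * 0.66 / 10
  = 7.77 / 10
  = 0.78 ha/h


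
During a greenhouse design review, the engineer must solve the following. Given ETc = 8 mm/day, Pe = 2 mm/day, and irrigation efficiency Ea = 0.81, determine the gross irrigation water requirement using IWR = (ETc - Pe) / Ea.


IWR = (ETc - Pe) / Ea
    = (8 - 2) / 0.81
    = 6 / 0.81
    = 7.41 mm/day


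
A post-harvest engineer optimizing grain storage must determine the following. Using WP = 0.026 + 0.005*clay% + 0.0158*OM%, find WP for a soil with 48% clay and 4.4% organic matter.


WP = 0.026 + 0.005*48 + 0.0158*4.4
   = 0.026 + 0.2400 + 0.0695
   = 0.3355


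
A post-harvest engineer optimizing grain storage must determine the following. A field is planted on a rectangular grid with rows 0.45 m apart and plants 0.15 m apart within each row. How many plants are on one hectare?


D = 10000 / (row_sp * plant_sp)
  = 10000 / (0.45 * 0.15)
  = 10000 / 0.0675
  = 148148.15 plants/ha


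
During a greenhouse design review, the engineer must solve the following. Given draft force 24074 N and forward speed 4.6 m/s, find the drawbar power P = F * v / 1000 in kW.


P = F * v / 1000
  = 24074 * 4.6 / 1000
  = 110740.40 / 1000
  = 110.74 kW


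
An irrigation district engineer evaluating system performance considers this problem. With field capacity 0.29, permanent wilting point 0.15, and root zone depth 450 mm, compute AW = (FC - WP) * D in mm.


AW = (FC - WP) * D
   = (0.29 - 0.15) * 450
   = 0.14 * 450
   = 63 mm


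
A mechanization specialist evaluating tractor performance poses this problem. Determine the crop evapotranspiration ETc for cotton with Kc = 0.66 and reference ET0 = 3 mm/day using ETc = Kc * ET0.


ETc = Kc * ET0
    = 0.66 * 3
    = 1.98 mm/day


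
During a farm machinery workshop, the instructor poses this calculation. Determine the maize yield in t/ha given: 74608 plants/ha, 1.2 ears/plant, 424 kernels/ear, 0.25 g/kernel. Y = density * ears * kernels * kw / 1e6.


Y = density * ears * kernels * kw
  = 74608 * 1.2 * 424 * 0.25 g/ha
  = 9490137.60 g/ha
  = 9490.14 kg/ha = 9.49 t/ha


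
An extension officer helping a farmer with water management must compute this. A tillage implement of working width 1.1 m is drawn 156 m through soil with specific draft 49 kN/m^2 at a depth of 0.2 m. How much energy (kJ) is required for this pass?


E = k * d * w * L
  = 49 * 0.2 * 1.1 * 156
  = 1681.68 kJ


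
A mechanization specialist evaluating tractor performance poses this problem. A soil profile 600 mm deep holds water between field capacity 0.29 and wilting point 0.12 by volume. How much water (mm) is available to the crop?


AW = (FC - WP) * D
   = (0.29 - 0.12) * 600
   = 0.17 * 600
   = 102 mm


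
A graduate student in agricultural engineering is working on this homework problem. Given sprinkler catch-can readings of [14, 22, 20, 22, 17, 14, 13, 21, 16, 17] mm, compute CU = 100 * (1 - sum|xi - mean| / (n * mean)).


xbar = 176 / 10 = 17.600
sum|xi - xbar| = 29.200
CU = 100 * (1 - 29.200 / (10 * 17.600))
   = 100 * (1 - 0.1659)
   = 83.41%


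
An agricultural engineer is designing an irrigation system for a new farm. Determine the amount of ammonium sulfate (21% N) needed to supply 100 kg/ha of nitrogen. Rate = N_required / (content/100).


Rate = N_required / (N_content / 100)
     = 100 / (21 / 100)
     = 100 / 0.21
     = 476.19 kg/ha


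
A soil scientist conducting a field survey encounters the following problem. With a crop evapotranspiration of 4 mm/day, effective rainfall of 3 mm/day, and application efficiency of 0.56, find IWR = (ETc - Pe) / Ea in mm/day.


IWR = (ETc - Pe) / Ea
    = (4 - 3) / 0.56
    = 1 / 0.56
    = 1.79 mm/day


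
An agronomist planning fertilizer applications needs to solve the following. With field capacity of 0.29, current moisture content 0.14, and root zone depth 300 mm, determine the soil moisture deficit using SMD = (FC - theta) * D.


SMD = (FC - theta) * D
    = (0.29 - 0.14) * 300
    = 0.150 * 300
    = 45 mm


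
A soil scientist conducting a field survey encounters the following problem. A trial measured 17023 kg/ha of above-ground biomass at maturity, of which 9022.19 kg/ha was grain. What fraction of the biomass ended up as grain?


HI = grain_yield / biomass
   = 9022.19 / 17023
   = 0.53


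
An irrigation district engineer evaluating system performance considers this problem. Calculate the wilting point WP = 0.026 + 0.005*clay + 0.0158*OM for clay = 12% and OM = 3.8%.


WP = 0.026 + 0.005*12 + 0.0158*3.8
   = 0.026 + 0.0600 + 0.0600
   = 0.1460


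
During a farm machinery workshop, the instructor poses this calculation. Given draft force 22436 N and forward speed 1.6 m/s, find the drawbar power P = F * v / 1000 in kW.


P = F * v / 1000
  = 22436 * 1.6 / 1000
  = 35897.60 / 1000
  = 35.90 kW


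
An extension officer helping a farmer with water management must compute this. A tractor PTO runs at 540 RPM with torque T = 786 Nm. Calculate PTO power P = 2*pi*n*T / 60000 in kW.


P = 2*pi*n*T / 60000
  = 2*pi * 540 * 786 / 60000
  = 2666835.17 / 60000
  = 44.45 kW


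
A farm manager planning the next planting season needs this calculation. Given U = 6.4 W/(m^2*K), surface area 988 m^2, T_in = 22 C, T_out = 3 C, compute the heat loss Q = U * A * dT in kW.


dT = 22 - (3) = 19 K
Q = U * A * dT
  = 6.4 * 988 * 19
  = 120140.80 W = 120.14 kW


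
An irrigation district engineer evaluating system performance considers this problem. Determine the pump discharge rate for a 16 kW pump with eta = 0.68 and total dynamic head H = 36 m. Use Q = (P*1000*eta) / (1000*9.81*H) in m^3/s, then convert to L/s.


Q = (P * 1000 * eta) / (rho * g * H)
  = (16 * 1000 * 0.68) / (1000 * 9.81 * 36)
  = 10880 / 353160
  = 0.03081 m^3/s = 30.81 L/s


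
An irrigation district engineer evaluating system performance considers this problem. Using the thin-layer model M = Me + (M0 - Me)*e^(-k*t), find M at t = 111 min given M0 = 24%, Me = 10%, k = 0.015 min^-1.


M = Me + (M0 - Me) * e^(-k*t)
  = 10 + (24 - 10) * e^(-0.015*111)
  = 10 + 14 * e^(-1.665)
  = 10 + 14 * 0.18919
  = 10 + 2.6487
  = 12.65%


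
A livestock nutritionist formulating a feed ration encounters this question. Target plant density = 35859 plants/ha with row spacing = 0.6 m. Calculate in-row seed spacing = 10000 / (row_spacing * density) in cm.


spacing = 10000 / (row_sp * density)
        = 10000 / (0.6 * 35859)
        = 10000 / 21515.40
        = 0.46478 m = 46.48 cm


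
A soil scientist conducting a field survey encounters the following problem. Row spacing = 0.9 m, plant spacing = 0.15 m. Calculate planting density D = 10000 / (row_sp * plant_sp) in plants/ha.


D = 10000 / (row_sp * plant_sp)
  = 10000 / (0.9 * 0.15)
  = 10000 / 0.1350
  = 74074.07 plants/ha


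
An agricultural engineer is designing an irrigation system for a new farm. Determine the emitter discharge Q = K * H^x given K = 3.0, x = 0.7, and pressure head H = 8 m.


Q = K * H^x
  = 3.0 * 8^0.7
  = 3.0 * 4.2871
  = 12.86 L/h


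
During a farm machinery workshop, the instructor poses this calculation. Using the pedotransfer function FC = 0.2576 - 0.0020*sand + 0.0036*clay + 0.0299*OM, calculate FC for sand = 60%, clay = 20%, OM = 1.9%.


FC = 0.2576 - 0.0020*60 + 0.0036*20 + 0.0299*1.9
   = 0.2576 - 0.1200 + 0.0720 + 0.0568
   = 0.2664
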